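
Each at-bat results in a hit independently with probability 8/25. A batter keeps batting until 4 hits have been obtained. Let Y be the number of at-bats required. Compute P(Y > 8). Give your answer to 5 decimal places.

0.76810

Needing more than 8 at-bats ⇔ fewer than 4 successes in the first 8. With X ~ Binomial(8, 0.32), P(Y > 8) = P(X ≤ 3).
  k=0: C(8,0)·0.32^0·0.68^8 = 0.0457163
  k=1: C(8,1)·0.32^1·0.68^7 = 0.1721085
  k=2: C(8,2)·0.32^2·0.68^6 = 0.2834728
  k=3: C(8,3)·0.32^3·0.68^5 = 0.2667980
P(X ≤ 3) = 0.7680957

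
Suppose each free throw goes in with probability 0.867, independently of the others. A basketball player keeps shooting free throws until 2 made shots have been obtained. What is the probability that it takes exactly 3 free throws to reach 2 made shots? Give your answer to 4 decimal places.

0.1999

Y = trial on which the second success occurs; negative binomial, r=2, p=0.867.
P(Y=3) = C(2,1) · p^2 · (1−p)^1
= 2 · 0.75169 · 0.133 = 0.199949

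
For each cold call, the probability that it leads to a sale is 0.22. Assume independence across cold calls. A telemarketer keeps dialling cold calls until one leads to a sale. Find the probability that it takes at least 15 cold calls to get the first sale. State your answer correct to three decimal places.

Y = number of cold calls to the first success; geometric, p = 0.22.
P(Y > 14) = P(first 14 all fail) = (1−p)^14 = 0.03085

0.031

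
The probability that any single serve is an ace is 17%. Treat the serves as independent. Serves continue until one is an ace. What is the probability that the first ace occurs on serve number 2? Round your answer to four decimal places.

0.1411

Geometric (trials to first success), p = 0.17.
P(Y = 2) = (1−p)^1 · p = 0.83 · 0.17 = 0.141100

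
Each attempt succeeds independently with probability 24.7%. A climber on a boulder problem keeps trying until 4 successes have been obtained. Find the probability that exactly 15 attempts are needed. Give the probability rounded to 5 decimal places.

Y = trial on which the fourth success occurs; negative binomial, r=4, p=0.247.
P(Y=15) = C(14,3) · p^4 · (1−p)^11
= 364 · 0.0037221 · 0.044131 = 0.0597907

0.05979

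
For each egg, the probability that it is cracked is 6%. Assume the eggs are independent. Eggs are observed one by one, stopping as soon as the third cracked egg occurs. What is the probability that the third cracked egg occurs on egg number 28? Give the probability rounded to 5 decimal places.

0.01614

Y = trial on which the third success occurs; negative binomial, r=3, p=0.06.
P(Y=28) = C(27,2) · p^3 · (1−p)^25
= 351 · 0.000216 · 0.21291 = 0.0161420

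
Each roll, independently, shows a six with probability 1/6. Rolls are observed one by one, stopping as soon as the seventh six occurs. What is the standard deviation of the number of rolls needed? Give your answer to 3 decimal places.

Y = total rolls until the seventh success; negative binomial with r=7, p=0.166667.
SD(Y) = √[r(1−p)/p²] = √(210.00000) = 14.49138

14.491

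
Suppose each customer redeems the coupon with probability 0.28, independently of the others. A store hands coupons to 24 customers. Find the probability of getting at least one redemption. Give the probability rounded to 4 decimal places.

P(at least one) = 1 − P(none) = 1 − (1 − 0.28)^24
= 1 − 0.000377 = 0.999623

0.9996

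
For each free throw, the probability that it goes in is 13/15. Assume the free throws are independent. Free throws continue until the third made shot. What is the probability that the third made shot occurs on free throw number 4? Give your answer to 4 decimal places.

0.2604

Y = trial on which the third success occurs; negative binomial, r=3, p=0.866667.
P(Y=4) = C(3,2) · p^3 · (1−p)^1
= 3 · 0.65096 · 0.13333 = 0.260385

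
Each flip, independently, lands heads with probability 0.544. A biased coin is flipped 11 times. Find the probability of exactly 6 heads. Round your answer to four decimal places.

X ~ Binomial(n=11, p=0.544).
P(X=6) = C(11,6) · p^6 · (1−p)^5
= 462 · 0.025918 · 0.019716 = 0.236080

0.2361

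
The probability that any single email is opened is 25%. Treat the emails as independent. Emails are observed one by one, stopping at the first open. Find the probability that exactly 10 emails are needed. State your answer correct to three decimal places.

Geometric (trials to first success), p = 0.25.
P(Y = 10) = (1−p)^9 · p = 0.075085 · 0.25 = 0.01877

0.019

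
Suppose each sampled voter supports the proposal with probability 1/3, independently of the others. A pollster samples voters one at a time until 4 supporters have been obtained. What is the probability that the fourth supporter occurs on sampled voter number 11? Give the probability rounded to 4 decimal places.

0.0867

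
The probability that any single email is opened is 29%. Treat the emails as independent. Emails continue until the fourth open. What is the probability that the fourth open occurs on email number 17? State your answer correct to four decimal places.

0.0461

Y = trial on which the fourth success occurs; negative binomial, r=4, p=0.29.
P(Y=17) = C(16,3) · p^4 · (1−p)^13
= 560 · 0.0070728 · 0.011651 = 0.046146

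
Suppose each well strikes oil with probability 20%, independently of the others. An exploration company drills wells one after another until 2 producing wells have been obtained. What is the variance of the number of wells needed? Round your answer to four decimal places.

Y = total wells until the second success; negative binomial with r=2, p=0.20.
Var(Y) = r(1−p)/p² = 2·0.80 / 0.20² = 40.000000

40.0000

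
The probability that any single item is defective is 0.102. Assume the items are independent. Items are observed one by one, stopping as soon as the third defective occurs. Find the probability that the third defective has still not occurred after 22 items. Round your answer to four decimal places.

Needing more than 22 items ⇔ fewer than 3 successes in the first 22. With X ~ Binomial(22, 0.102), P(Y > 22) = P(X ≤ 2).
  k=0: C(22,0)·0.102^0·0.898^22 = 0.093773
  k=1: C(22,1)·0.102^1·0.898^21 = 0.234329
  k=2: C(22,2)·0.102^2·0.898^20 = 0.279472
P(X ≤ 2) = 0.607575

0.6076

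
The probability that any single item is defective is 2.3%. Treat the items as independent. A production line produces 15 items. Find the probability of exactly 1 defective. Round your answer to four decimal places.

X ~ Binomial(n=15, p=0.023).
P(X=1) = C(15,1) · p^1 · (1−p)^14
= 15 · 0.023 · 0.72198 = 0.249082

0.2491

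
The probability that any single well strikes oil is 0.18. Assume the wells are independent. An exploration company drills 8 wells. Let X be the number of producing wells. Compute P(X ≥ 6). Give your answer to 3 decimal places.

X ~ Binomial(8, 0.18); P(X ≥ 6) = Σ C(8,k) p^k (1−p)^(8−k) over k:
  k=6: C(8,6)·0.18^6·0.82^2 = 0.00064
  k=7: C(8,7)·0.18^7·0.82^1 = 0.00004
  k=8: C(8,8)·0.18^8·0.82^0 = 0.00000
Total = 0.00068

0.001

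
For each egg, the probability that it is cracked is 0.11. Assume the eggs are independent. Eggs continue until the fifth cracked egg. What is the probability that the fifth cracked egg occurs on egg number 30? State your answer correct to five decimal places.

Y = trial on which the fifth success occurs; negative binomial, r=5, p=0.11.
P(Y=30) = C(29,4) · p^5 · (1−p)^25
= 23751 · 1.6105e-05 · 0.054294 = 0.0207680

0.02077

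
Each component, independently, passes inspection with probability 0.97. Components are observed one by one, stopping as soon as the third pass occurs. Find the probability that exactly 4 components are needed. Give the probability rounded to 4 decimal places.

Y = trial on which the third success occurs; negative binomial, r=3, p=0.97.
P(Y=4) = C(3,2) · p^3 · (1−p)^1
= 3 · 0.91267 · 0.03 = 0.082141

0.0821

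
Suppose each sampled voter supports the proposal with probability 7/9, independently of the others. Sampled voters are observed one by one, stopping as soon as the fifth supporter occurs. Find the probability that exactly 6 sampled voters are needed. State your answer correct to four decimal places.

0.3163

Y = trial on which the fifth success occurs; negative binomial, r=5, p=0.777778.
P(Y=6) = C(5,4) · p^5 · (1−p)^1
= 5 · 0.28463 · 0.22222 = 0.316253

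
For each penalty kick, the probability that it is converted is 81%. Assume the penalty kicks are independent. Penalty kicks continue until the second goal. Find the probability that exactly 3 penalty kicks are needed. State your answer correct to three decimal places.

0.249

Y = trial on which the second success occurs; negative binomial, r=2, p=0.81.
P(Y=3) = C(2,1) · p^2 · (1−p)^1
= 2 · 0.6561 · 0.19 = 0.24932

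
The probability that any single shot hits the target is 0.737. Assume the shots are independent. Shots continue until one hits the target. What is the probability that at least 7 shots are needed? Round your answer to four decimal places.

Y = number of shots to the first success; geometric, p = 0.737.
P(Y > 6) = P(first 6 all fail) = (1−p)^6 = 0.000331

0.0003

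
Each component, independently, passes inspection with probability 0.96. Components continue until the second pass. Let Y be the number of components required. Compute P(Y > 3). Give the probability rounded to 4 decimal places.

Needing more than 3 components ⇔ fewer than 2 successes in the first 3. With X ~ Binomial(3, 0.96), P(Y > 3) = P(X ≤ 1).
  k=0: C(3,0)·0.96^0·0.04^3 = 0.000064
  k=1: C(3,1)·0.96^1·0.04^2 = 0.004608
P(X ≤ 1) = 0.004672

0.0047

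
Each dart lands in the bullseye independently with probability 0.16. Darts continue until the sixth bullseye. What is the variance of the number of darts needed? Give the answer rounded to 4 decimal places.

Y = total darts until the sixth success; negative binomial with r=6, p=0.16.
Var(Y) = r(1−p)/p² = 6·0.84 / 0.16² = 196.875000

196.8750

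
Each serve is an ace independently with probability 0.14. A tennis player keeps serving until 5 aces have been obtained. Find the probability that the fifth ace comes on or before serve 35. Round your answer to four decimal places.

Finishing within 35 serves ⇔ at least 5 successes in the first 35. With X ~ Binomial(35, 0.14), P(Y ≤ 35) = 1 − P(X ≤ 4).
  k=0: C(35,0)·0.14^0·0.86^35 = 0.005099
  k=1: C(35,1)·0.14^1·0.86^34 = 0.029050
  k=2: C(35,2)·0.14^2·0.86^33 = 0.080394
  k=3: C(35,3)·0.14^3·0.86^32 = 0.143961
  k=4: C(35,4)·0.14^4·0.86^31 = 0.187484
1 − 0.445987 = 0.554013

0.5540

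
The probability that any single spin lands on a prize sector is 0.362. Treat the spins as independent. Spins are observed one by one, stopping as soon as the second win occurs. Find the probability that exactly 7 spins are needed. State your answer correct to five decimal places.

Y = trial on which the second success occurs; negative binomial, r=2, p=0.362.
P(Y=7) = C(6,1) · p^2 · (1−p)^5
= 6 · 0.13104 · 0.10571 = 0.0831135

0.08311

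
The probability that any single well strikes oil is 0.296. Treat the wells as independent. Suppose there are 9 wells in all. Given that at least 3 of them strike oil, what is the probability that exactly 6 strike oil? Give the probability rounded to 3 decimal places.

0.037

X ~ Binomial(9, 0.296). Want P(X=6 | X≥3) = P(X=6) / P(X≥3).
P(X=6) = C(9,6)·0.296^6·0.704^3 = 0.01971
P(X≥3) = 1 − 0.04248 − 0.16074 − 0.27033 = 0.52646
Ratio = 0.01971 / 0.52646 = 0.03744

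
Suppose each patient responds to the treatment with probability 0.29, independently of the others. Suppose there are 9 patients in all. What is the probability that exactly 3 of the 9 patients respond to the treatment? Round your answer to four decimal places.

X ~ Binomial(n=9, p=0.29).
P(X=3) = C(9,3) · p^3 · (1−p)^6
= 84 · 0.024389 · 0.1281 = 0.262436

0.2624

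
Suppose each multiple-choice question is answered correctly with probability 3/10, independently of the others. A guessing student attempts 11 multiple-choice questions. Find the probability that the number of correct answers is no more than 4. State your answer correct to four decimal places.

X ~ Binomial(11, 0.30); P(X ≤ 4) = Σ C(11,k) p^k (1−p)^(11−k) over k:
  k=0: C(11,0)·0.30^0·0.70^11 = 0.019773
  k=1: C(11,1)·0.30^1·0.70^10 = 0.093217
  k=2: C(11,2)·0.30^2·0.70^9 = 0.199750
  k=3: C(11,3)·0.30^3·0.70^8 = 0.256822
  k=4: C(11,4)·0.30^4·0.70^7 = 0.220133
Total = 0.789695

0.7897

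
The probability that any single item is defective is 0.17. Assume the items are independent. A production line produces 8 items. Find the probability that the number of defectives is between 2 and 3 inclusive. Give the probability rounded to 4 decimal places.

0.3729

X ~ Binomial(8, 0.17); P(2 ≤ X ≤ 3) = Σ C(8,k) p^k (1−p)^(8−k) over k:
  k=2: C(8,2)·0.17^2·0.83^6 = 0.264560
  k=3: C(8,3)·0.17^3·0.83^5 = 0.108374
Total = 0.372934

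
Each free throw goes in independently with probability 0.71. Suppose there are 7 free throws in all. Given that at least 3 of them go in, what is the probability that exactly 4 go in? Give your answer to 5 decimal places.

X ~ Binomial(7, 0.71). Want P(X=4 | X≥3) = P(X=4) / P(X≥3).
P(X=4) = C(7,4)·0.71^4·0.29^3 = 0.2169179
P(X≥3) = 1 − 0.0001725 − 0.0029563 − 0.0217133 = 0.9751579
Ratio = 0.2169179 / 0.9751579 = 0.2224439

0.22244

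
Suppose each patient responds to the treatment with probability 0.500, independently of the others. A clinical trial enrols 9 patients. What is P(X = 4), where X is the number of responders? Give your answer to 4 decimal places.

X ~ Binomial(n=9, p=0.50).
P(X=4) = C(9,4) · p^4 · (1−p)^5
= 126 · 0.0625 · 0.03125 = 0.246094

0.2461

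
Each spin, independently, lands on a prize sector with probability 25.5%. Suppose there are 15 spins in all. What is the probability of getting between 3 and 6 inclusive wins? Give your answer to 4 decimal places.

0.7148

X ~ Binomial(15, 0.255); P(3 ≤ X ≤ 6) = Σ C(15,k) p^k (1−p)^(15−k) over k:
  k=3: C(15,3)·0.255^3·0.745^12 = 0.220550
  k=4: C(15,4)·0.255^4·0.745^11 = 0.226471
  k=5: C(15,5)·0.255^5·0.745^10 = 0.170537
  k=6: C(15,6)·0.255^6·0.745^9 = 0.097286
Total = 0.714844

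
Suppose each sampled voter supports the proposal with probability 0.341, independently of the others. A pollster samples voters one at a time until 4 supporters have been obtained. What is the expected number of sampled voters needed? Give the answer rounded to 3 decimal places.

Y = total sampled voters until the fourth success; negative binomial with r=4, p=0.341.
E[Y] = r / p = 4 / 0.341 = 11.73021

11.730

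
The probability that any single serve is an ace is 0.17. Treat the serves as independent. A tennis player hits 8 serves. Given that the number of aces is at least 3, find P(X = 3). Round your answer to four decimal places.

0.7677

X ~ Binomial(8, 0.17). Want P(X=3 | X≥3) = P(X=3) / P(X≥3).
P(X=3) = C(8,3)·0.17^3·0.83^5 = 0.108374
P(X≥3) = 1 − 0.225229 − 0.369050 − 0.264560 = 0.141160
Ratio = 0.108374 / 0.141160 = 0.767737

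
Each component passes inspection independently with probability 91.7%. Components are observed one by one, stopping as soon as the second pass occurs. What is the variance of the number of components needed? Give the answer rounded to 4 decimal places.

0.1974

Y = total components until the second success; negative binomial with r=2, p=0.917.
Var(Y) = r(1−p)/p² = 2·0.083 / 0.917² = 0.197410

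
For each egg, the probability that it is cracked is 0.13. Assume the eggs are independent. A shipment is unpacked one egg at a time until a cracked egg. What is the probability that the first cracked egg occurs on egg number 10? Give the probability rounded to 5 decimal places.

0.03712

Geometric (trials to first success), p = 0.13.
P(Y = 10) = (1−p)^9 · p = 0.28554 · 0.13 = 0.0371207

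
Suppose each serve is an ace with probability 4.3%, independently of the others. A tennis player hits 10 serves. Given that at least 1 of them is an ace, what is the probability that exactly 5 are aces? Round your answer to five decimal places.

0.00008

X ~ Binomial(10, 0.043). Want P(X=5 | X≥1) = P(X=5) / P(X≥1).
P(X=5) = C(10,5)·0.043^5·0.957^5 = 0.0000297
P(X≥1) = 1 − 0.6443464 = 0.3556536
Ratio = 0.0000297 / 0.3556536 = 0.0000836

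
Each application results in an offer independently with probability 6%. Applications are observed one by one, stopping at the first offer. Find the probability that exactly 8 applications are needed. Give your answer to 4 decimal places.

0.0389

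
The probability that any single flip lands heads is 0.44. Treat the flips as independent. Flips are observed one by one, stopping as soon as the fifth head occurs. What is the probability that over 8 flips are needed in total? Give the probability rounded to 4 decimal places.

Needing more than 8 flips ⇔ fewer than 5 successes in the first 8. With X ~ Binomial(8, 0.44), P(Y > 8) = P(X ≤ 4).
  k=0: C(8,0)·0.44^0·0.56^8 = 0.009672
  k=1: C(8,1)·0.44^1·0.56^7 = 0.060794
  k=2: C(8,2)·0.44^2·0.56^6 = 0.167183
  k=3: C(8,3)·0.44^3·0.56^5 = 0.262716
  k=4: C(8,4)·0.44^4·0.56^4 = 0.258024
P(X ≤ 4) = 0.758388

0.7584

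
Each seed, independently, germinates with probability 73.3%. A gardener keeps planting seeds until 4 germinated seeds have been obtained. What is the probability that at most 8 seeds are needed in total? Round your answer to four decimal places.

Finishing within 8 seeds ⇔ at least 4 successes in the first 8. With X ~ Binomial(8, 0.733), P(Y ≤ 8) = 1 − P(X ≤ 3).
  k=0: C(8,0)·0.733^0·0.267^8 = 0.000026
  k=1: C(8,1)·0.733^1·0.267^7 = 0.000567
  k=2: C(8,2)·0.733^2·0.267^6 = 0.005450
  k=3: C(8,3)·0.733^3·0.267^5 = 0.029927
1 − 0.035970 = 0.964030

0.9640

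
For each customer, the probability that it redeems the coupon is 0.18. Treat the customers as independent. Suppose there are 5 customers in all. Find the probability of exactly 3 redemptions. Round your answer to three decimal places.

0.039

X ~ Binomial(n=5, p=0.18).
P(X=3) = C(5,3) · p^3 · (1−p)^2
= 10 · 0.005832 · 0.6724 = 0.03921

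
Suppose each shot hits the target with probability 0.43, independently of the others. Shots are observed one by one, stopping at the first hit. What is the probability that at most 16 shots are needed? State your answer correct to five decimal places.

0.99988

Y = number of shots to the first success; geometric, p = 0.43.
P(Y ≤ 16) = 1 − (1−p)^16 = 1 − 0.0001242 = 0.9998758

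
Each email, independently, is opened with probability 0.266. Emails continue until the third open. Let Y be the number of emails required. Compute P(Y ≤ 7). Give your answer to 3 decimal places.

0.277

Finishing within 7 emails ⇔ at least 3 successes in the first 7. With X ~ Binomial(7, 0.266), P(Y ≤ 7) = 1 − P(X ≤ 2).
  k=0: C(7,0)·0.266^0·0.734^7 = 0.11478
  k=1: C(7,1)·0.266^1·0.734^6 = 0.29118
  k=2: C(7,2)·0.266^2·0.734^5 = 0.31656
1 − 0.72252 = 0.27748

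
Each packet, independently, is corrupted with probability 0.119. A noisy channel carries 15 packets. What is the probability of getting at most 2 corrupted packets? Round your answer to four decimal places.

0.7388

X ~ Binomial(15, 0.119); P(X ≤ 2) = Σ C(15,k) p^k (1−p)^(15−k) over k:
  k=0: C(15,0)·0.119^0·0.881^15 = 0.149499
  k=1: C(15,1)·0.119^1·0.881^14 = 0.302901
  k=2: C(15,2)·0.119^2·0.881^13 = 0.286398
Total = 0.738798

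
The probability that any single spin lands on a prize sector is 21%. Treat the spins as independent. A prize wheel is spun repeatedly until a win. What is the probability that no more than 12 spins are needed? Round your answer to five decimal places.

Y = number of spins to the first success; geometric, p = 0.21.
P(Y ≤ 12) = 1 − (1−p)^12 = 1 − 0.0590915 = 0.9409085

0.94091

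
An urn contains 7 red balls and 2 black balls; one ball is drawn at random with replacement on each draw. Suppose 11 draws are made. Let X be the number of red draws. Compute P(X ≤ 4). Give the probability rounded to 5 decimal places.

0.00374

X ~ Binomial(11, 0.777778); P(X ≤ 4) = Σ C(11,k) p^k (1−p)^(11−k) over k:
  k=0: C(11,0)·0.777778^0·0.222222^11 = 0.0000001
  k=1: C(11,1)·0.777778^1·0.222222^10 = 0.0000025
  k=2: C(11,2)·0.777778^2·0.222222^9 = 0.0000440
  k=3: C(11,3)·0.777778^3·0.222222^8 = 0.0004617
  k=4: C(11,4)·0.777778^4·0.222222^7 = 0.0032318
Total = 0.0037401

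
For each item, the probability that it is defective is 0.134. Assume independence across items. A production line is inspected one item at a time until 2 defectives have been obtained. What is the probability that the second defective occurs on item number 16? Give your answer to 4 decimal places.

0.0359

Y = trial on which the second success occurs; negative binomial, r=2, p=0.134.
P(Y=16) = C(15,1) · p^2 · (1−p)^14
= 15 · 0.017956 · 0.13343 = 0.035938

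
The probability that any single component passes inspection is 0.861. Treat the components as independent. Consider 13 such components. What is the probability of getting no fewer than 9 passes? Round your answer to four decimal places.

X ~ Binomial(13, 0.861); P(X ≥ 9) = Σ C(13,k) p^k (1−p)^(13−k) over k:
  k=9: C(13,9)·0.861^9·0.139^4 = 0.069405
  k=10: C(13,10)·0.861^10·0.139^3 = 0.171966
  k=11: C(13,11)·0.861^11·0.139^2 = 0.290509
  k=12: C(13,12)·0.861^12·0.139^1 = 0.299913
  k=13: C(13,13)·0.861^13·0.139^0 = 0.142903
Total = 0.974696

0.9747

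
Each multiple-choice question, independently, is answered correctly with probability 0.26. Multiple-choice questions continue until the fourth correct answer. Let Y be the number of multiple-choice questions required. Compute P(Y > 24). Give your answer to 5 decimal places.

0.09546

Needing more than 24 multiple-choice questions ⇔ fewer than 4 successes in the first 24. With X ~ Binomial(24, 0.26), P(Y > 24) = P(X ≤ 3).
  k=0: C(24,0)·0.26^0·0.74^24 = 0.0007270
  k=1: C(24,1)·0.26^1·0.74^23 = 0.0061308
  k=2: C(24,2)·0.26^2·0.74^22 = 0.0247716
  k=3: C(24,3)·0.26^3·0.74^21 = 0.0638259
P(X ≤ 3) = 0.0954552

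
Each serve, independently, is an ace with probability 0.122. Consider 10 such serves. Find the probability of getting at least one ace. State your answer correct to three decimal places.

0.728

P(at least one) = 1 − P(none) = 1 − (1 − 0.122)^10
= 1 − 0.27224 = 0.72776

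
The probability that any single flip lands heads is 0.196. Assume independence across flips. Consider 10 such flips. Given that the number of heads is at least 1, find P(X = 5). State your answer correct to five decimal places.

0.02760

X ~ Binomial(10, 0.196). Want P(X=5 | X≥1) = P(X=5) / P(X≥1).
P(X=5) = C(10,5)·0.196^5·0.804^5 = 0.0244884
P(X≥1) = 1 − 0.1128653 = 0.8871347
Ratio = 0.0244884 / 0.8871347 = 0.0276040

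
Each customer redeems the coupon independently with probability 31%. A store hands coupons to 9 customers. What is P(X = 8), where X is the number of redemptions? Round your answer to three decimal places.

0.001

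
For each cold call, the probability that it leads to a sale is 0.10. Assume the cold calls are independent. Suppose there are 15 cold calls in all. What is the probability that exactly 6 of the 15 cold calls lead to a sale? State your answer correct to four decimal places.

0.0019

X ~ Binomial(n=15, p=0.10).
P(X=6) = C(15,6) · p^6 · (1−p)^9
= 5005 · 1e-06 · 0.38742 = 0.001939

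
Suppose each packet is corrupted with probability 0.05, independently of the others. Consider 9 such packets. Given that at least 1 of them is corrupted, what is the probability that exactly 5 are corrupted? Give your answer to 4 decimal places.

X ~ Binomial(9, 0.05). Want P(X=5 | X≥1) = P(X=5) / P(X≥1).
P(X=5) = C(9,5)·0.05^5·0.95^4 = 0.000032
P(X≥1) = 1 − 0.630249 = 0.369751
Ratio = 0.000032 / 0.369751 = 0.000087

0.0001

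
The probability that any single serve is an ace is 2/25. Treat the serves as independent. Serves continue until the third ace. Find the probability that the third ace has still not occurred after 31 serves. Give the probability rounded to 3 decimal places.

0.544

Needing more than 31 serves ⇔ fewer than 3 successes in the first 31. With X ~ Binomial(31, 0.08), P(Y > 31) = P(X ≤ 2).
  k=0: C(31,0)·0.08^0·0.92^31 = 0.07541
  k=1: C(31,1)·0.08^1·0.92^30 = 0.20328
  k=2: C(31,2)·0.08^2·0.92^29 = 0.26514
P(X ≤ 2) = 0.54383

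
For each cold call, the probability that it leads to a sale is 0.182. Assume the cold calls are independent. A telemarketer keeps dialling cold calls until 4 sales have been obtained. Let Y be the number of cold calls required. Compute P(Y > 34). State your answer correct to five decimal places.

0.11047

Needing more than 34 cold calls ⇔ fewer than 4 successes in the first 34. With X ~ Binomial(34, 0.182), P(Y > 34) = P(X ≤ 3).
  k=0: C(34,0)·0.182^0·0.818^34 = 0.0010805
  k=1: C(34,1)·0.182^1·0.818^33 = 0.0081735
  k=2: C(34,2)·0.182^2·0.818^32 = 0.0300062
  k=3: C(34,3)·0.182^3·0.818^31 = 0.0712128
P(X ≤ 3) = 0.1104730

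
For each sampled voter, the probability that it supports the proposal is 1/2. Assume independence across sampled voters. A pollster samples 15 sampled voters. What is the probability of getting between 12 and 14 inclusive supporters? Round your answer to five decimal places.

X ~ Binomial(15, 0.50); P(12 ≤ X ≤ 14) = Σ C(15,k) p^k (1−p)^(15−k) over k:
  k=12: C(15,12)·0.50^12·0.50^3 = 0.0138855
  k=13: C(15,13)·0.50^13·0.50^2 = 0.0032043
  k=14: C(15,14)·0.50^14·0.50^1 = 0.0004578
Total = 0.0175476

0.01755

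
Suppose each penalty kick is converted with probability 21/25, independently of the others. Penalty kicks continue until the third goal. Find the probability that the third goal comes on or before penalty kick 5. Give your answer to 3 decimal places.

Finishing within 5 penalty kicks ⇔ at least 3 successes in the first 5. With X ~ Binomial(5, 0.84), P(Y ≤ 5) = 1 − P(X ≤ 2).
  k=0: C(5,0)·0.84^0·0.16^5 = 0.00010
  k=1: C(5,1)·0.84^1·0.16^4 = 0.00275
  k=2: C(5,2)·0.84^2·0.16^3 = 0.02890
1 − 0.03176 = 0.96824

0.968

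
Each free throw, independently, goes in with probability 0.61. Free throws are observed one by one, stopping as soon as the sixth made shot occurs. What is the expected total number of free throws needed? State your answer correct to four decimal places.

9.8361

Y = total free throws until the sixth success; negative binomial with r=6, p=0.61.
E[Y] = r / p = 6 / 0.61 = 9.836066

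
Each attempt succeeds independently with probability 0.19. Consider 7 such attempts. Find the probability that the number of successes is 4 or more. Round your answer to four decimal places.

X ~ Binomial(7, 0.19); P(X ≥ 4) = Σ C(7,k) p^k (1−p)^(7−k) over k:
  k=4: C(7,4)·0.19^4·0.81^3 = 0.024240
  k=5: C(7,5)·0.19^5·0.81^2 = 0.003412
  k=6: C(7,6)·0.19^6·0.81^1 = 0.000267
  k=7: C(7,7)·0.19^7·0.81^0 = 0.000009
Total = 0.027928

0.0279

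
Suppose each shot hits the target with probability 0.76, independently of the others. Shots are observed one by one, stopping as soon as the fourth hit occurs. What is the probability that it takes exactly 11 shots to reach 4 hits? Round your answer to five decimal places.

0.00184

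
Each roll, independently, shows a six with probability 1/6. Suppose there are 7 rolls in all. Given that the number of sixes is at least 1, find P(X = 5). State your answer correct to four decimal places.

0.0026

X ~ Binomial(7, 0.166667). Want P(X=5 | X≥1) = P(X=5) / P(X≥1).
P(X=5) = C(7,5)·0.166667^5·0.833333^2 = 0.001875
P(X≥1) = 1 − 0.279082 = 0.720918
Ratio = 0.001875 / 0.720918 = 0.002601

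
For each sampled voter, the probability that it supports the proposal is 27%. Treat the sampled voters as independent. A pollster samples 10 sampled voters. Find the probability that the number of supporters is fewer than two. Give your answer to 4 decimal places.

0.2019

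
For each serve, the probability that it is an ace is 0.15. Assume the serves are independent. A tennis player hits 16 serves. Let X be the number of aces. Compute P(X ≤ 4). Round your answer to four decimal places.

0.9209

X ~ Binomial(16, 0.15); P(X ≤ 4) = Σ C(16,k) p^k (1−p)^(16−k) over k:
  k=0: C(16,0)·0.15^0·0.85^16 = 0.074251
  k=1: C(16,1)·0.15^1·0.85^15 = 0.209650
  k=2: C(16,2)·0.15^2·0.85^14 = 0.277478
  k=3: C(16,3)·0.15^3·0.85^13 = 0.228511
  k=4: C(16,4)·0.15^4·0.85^12 = 0.131058
Total = 0.920949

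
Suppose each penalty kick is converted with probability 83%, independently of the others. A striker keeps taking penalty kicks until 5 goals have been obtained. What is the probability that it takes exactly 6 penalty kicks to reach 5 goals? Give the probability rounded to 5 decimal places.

0.33482

Y = trial on which the fifth success occurs; negative binomial, r=5, p=0.83.
P(Y=6) = C(5,4) · p^5 · (1−p)^1
= 5 · 0.3939 · 0.17 = 0.3348185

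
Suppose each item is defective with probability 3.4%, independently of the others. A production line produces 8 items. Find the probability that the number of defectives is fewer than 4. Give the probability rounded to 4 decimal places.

0.9999

X ~ Binomial(8, 0.034); P(X ≤ 3) = Σ C(8,k) p^k (1−p)^(8−k) over k:
  k=0: C(8,0)·0.034^0·0.966^8 = 0.758258
  k=1: C(8,1)·0.034^1·0.966^7 = 0.213505
  k=2: C(8,2)·0.034^2·0.966^6 = 0.026301
  k=3: C(8,3)·0.034^3·0.966^5 = 0.001851
Total = 0.999916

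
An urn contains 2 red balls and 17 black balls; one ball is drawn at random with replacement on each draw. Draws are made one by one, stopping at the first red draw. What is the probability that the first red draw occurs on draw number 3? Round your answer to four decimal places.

Geometric (trials to first success), p = 0.105263.
P(Y = 3) = (1−p)^2 · p = 0.80055 · 0.105263 = 0.084269

0.0843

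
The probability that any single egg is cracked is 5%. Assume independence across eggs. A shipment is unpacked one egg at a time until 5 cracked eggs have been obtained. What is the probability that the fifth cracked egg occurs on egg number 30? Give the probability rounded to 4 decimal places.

0.0021

Y = trial on which the fifth success occurs; negative binomial, r=5, p=0.05.
P(Y=30) = C(29,4) · p^5 · (1−p)^25
= 23751 · 3.125e-07 · 0.27739 = 0.002059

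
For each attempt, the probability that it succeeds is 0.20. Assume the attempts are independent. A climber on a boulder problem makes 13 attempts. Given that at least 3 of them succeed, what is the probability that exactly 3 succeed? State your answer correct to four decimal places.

0.4930

X ~ Binomial(13, 0.20). Want P(X=3 | X≥3) = P(X=3) / P(X≥3).
P(X=3) = C(13,3)·0.20^3·0.80^10 = 0.245672
P(X≥3) = 1 − 0.054976 − 0.178671 − 0.268006 = 0.498348
Ratio = 0.245672 / 0.498348 = 0.492973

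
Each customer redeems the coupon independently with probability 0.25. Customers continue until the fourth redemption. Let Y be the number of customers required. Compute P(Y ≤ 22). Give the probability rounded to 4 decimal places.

Finishing within 22 customers ⇔ at least 4 successes in the first 22. With X ~ Binomial(22, 0.25), P(Y ≤ 22) = 1 − P(X ≤ 3).
  k=0: C(22,0)·0.25^0·0.75^22 = 0.001784
  k=1: C(22,1)·0.25^1·0.75^21 = 0.013081
  k=2: C(22,2)·0.25^2·0.75^20 = 0.045784
  k=3: C(22,3)·0.25^3·0.75^19 = 0.101743
1 − 0.162392 = 0.837608

0.8376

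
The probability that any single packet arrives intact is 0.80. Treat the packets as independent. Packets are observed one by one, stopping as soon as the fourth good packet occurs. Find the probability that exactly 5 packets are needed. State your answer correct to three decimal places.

0.328

Y = trial on which the fourth success occurs; negative binomial, r=4, p=0.80.
P(Y=5) = C(4,3) · p^4 · (1−p)^1
= 4 · 0.4096 · 0.2 = 0.32768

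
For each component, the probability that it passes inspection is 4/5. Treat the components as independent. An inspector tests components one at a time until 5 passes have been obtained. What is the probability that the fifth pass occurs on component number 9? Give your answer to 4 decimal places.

0.0367

Y = trial on which the fifth success occurs; negative binomial, r=5, p=0.80.
P(Y=9) = C(8,4) · p^5 · (1−p)^4
= 70 · 0.32768 · 0.0016 = 0.036700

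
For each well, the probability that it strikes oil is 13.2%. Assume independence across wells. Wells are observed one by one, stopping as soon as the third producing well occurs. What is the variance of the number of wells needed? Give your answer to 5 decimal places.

149.44904

Y = total wells until the third success; negative binomial with r=3, p=0.132.
Var(Y) = r(1−p)/p² = 3·0.868 / 0.132² = 149.4490358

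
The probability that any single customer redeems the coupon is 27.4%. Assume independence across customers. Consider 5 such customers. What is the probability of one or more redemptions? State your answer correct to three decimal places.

0.798

P(at least one) = 1 − P(none) = 1 − (1 − 0.274)^5
= 1 − 0.20169 = 0.79831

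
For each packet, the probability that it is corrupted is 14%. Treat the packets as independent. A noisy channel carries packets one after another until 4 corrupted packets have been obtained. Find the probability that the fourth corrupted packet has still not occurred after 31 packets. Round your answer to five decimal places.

Needing more than 31 packets ⇔ fewer than 4 successes in the first 31. With X ~ Binomial(31, 0.14), P(Y > 31) = P(X ≤ 3).
  k=0: C(31,0)·0.14^0·0.86^31 = 0.0093208
  k=1: C(31,1)·0.14^1·0.86^30 = 0.0470374
  k=2: C(31,2)·0.14^2·0.86^29 = 0.1148588
  k=3: C(31,3)·0.14^3·0.86^28 = 0.1807467
P(X ≤ 3) = 0.3519637

0.35196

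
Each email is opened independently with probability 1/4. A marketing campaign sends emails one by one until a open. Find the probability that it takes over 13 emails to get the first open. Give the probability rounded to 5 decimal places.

0.02376

Y = number of emails to the first success; geometric, p = 0.25.
P(Y > 13) = P(first 13 all fail) = (1−p)^13 = 0.0237573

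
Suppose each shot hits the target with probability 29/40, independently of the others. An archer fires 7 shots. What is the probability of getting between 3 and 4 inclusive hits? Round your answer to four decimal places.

0.2774

X ~ Binomial(7, 0.725); P(3 ≤ X ≤ 4) = Σ C(7,k) p^k (1−p)^(7−k) over k:
  k=3: C(7,3)·0.725^3·0.275^4 = 0.076280
  k=4: C(7,4)·0.725^4·0.275^3 = 0.201103
Total = 0.277383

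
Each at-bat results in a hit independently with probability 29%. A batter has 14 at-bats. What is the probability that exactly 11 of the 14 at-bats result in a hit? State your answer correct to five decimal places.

0.00016

X ~ Binomial(n=14, p=0.29).
P(X=11) = C(14,11) · p^11 · (1−p)^3
= 364 · 1.2201e-06 · 0.35791 = 0.0001589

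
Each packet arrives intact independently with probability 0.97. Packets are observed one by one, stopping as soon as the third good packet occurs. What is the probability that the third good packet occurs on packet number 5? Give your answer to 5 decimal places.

0.00493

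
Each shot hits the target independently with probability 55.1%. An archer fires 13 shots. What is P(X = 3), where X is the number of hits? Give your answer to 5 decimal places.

X ~ Binomial(n=13, p=0.551).
P(X=3) = C(13,3) · p^3 · (1−p)^10
= 286 · 0.16728 · 0.00033301 = 0.0159325

0.01593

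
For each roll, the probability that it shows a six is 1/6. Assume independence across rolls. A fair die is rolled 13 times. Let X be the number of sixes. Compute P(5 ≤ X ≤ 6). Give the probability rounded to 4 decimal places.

X ~ Binomial(13, 0.166667); P(5 ≤ X ≤ 6) = Σ C(13,k) p^k (1−p)^(13−k) over k:
  k=5: C(13,5)·0.166667^5·0.833333^8 = 0.038492
  k=6: C(13,6)·0.166667^6·0.833333^7 = 0.010265
Total = 0.048757

0.0488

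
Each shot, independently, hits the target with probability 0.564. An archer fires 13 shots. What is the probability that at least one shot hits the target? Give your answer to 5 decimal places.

0.99998

P(at least one) = 1 − P(none) = 1 − (1 − 0.564)^13
= 1 − 0.0000206 = 0.9999794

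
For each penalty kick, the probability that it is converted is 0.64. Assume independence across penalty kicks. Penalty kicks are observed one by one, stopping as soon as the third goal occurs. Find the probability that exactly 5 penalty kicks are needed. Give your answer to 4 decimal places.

0.2038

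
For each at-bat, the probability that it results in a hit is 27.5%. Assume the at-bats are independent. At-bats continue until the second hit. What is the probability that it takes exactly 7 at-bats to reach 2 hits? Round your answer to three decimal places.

Y = trial on which the second success occurs; negative binomial, r=2, p=0.275.
P(Y=7) = C(6,1) · p^2 · (1−p)^5
= 6 · 0.075625 · 0.2003 = 0.09089

0.091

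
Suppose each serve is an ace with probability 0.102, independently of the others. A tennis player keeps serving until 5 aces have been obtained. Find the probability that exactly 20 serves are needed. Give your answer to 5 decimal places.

0.00852

Y = trial on which the fifth success occurs; negative binomial, r=5, p=0.102.
P(Y=20) = C(19,4) · p^5 · (1−p)^15
= 3876 · 1.1041e-05 · 0.19913 = 0.0085218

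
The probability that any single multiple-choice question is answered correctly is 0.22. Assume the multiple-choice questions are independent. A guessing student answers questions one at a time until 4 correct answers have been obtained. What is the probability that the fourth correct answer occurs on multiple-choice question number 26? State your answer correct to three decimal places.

0.023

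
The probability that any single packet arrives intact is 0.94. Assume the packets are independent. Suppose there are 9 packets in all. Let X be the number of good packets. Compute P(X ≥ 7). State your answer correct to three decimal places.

0.986

X ~ Binomial(9, 0.94); P(X ≥ 7) = Σ C(9,k) p^k (1−p)^(9−k) over k:
  k=7: C(9,7)·0.94^7·0.06^2 = 0.08404
  k=8: C(9,8)·0.94^8·0.06^1 = 0.32917
  k=9: C(9,9)·0.94^9·0.06^0 = 0.57299
Total = 0.98620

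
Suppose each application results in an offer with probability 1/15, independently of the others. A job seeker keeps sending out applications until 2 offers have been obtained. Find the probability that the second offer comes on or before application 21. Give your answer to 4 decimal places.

Finishing within 21 applications ⇔ at least 2 successes in the first 21. With X ~ Binomial(21, 0.066667), P(Y ≤ 21) = 1 − P(X ≤ 1).
  k=0: C(21,0)·0.066667^0·0.933333^21 = 0.234840
  k=1: C(21,1)·0.066667^1·0.933333^20 = 0.352260
1 − 0.587100 = 0.412900

0.4129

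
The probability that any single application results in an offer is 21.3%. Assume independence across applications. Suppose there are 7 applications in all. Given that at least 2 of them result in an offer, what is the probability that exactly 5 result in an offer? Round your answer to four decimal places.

0.0124

X ~ Binomial(7, 0.213). Want P(X=5 | X≥2) = P(X=5) / P(X≥2).
P(X=5) = C(7,5)·0.213^5·0.787^2 = 0.005703
P(X≥2) = 1 − 0.186992 − 0.354263 = 0.458745
Ratio = 0.005703 / 0.458745 = 0.012431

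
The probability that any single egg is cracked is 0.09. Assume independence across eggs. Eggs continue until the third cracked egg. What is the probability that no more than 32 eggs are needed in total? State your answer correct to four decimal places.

Finishing within 32 eggs ⇔ at least 3 successes in the first 32. With X ~ Binomial(32, 0.09), P(Y ≤ 32) = 1 − P(X ≤ 2).
  k=0: C(32,0)·0.09^0·0.91^32 = 0.048902
  k=1: C(32,1)·0.09^1·0.91^31 = 0.154766
  k=2: C(32,2)·0.09^2·0.91^30 = 0.237251
1 − 0.440919 = 0.559081

0.5591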